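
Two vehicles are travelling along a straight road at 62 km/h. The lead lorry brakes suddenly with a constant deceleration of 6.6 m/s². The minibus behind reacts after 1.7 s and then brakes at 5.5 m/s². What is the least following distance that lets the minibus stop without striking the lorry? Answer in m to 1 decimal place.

Minimum gap ≈ 33.8 m

62 km/h ÷ 3.6 = 17.2222 m/s.
Leader travels v²/(2a_L) = 296.604 / 13.200 = 22.470 m before stopping.
Follower covers v·t_r = 17.2222 × 1.7 = 29.278 m while reacting, then v²/(2a_F) = 296.604 / 11.000 = 26.964 m while braking, for a total of 29.278 + 26.964 = 56.242 m.
Since a_F ≤ a_L and the follower starts braking later, the follower is never slower than the leader, so the closest approach is when both have stopped.
Minimum gap = 56.242 − 22.470 = 33.772 m.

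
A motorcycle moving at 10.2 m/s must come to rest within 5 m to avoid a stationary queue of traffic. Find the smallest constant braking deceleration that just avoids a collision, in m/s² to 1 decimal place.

v² = 2a·d ⇒ a = v²/(2d) = 10.2000² / (2 × 5.000) = 104.040 / 10.000 = 10.4040 m/s².

Required deceleration ≈ 10.4 m/s²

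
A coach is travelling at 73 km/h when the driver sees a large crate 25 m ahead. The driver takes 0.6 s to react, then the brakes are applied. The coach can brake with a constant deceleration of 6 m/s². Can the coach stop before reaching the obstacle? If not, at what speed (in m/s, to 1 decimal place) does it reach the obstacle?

No — it strikes the obstacle at 16.0 m/s

73 km/h ÷ 3.6 = 20.2778 m/s.
Reaction distance = 20.2778 × 0.6 = 12.167 m.
Braking distance needed to stop: v²/(2a) = 411.189 / 12.000 = 34.266 m, so total needed = 12.167 + 34.266 = 46.433 m > 25 m — it cannot stop.
Distance remaining when braking begins: 25 − 12.167 = 12.833 m.
v² = v₀² − 2a·d = 411.189 − 2 × 6.000 × 12.833 = 257.193 m²/s².
v = √257.193 = 16.037 m/s.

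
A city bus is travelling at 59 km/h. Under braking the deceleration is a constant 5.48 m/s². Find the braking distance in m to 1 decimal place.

59 km/h ÷ 3.6 = 16.3889 m/s.
Braking distance = v²/(2a) = 16.3889² / (2 × 5.480) = 268.596 / 10.960 = 24.507 m.

Braking distance ≈ 24.5 m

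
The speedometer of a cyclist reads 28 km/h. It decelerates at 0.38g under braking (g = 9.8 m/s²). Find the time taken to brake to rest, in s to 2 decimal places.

28 km/h ÷ 3.6 = 7.7778 m/s.
a = 0.38 × 9.8 = 3.724 m/s².
Braking time = v/a = 7.7778 / 3.724 = 2.089 s.

Braking time ≈ 2.09 s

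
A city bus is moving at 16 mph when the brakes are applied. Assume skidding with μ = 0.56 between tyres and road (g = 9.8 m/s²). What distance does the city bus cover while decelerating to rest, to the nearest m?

16 mph × 0.44704 = 7.1526 m/s.
a = μg = 0.56 × 9.8 = 5.488 m/s².
Braking distance = v²/(2a) = 7.1526² / (2 × 5.488) = 51.160 / 10.976 = 4.661 m.

Braking distance ≈ 5 m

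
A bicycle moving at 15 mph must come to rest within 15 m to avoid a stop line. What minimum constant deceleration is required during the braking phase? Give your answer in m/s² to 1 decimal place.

15 mph × 0.44704 = 6.7056 m/s.
v² = 2a·d ⇒ a = v²/(2d) = 6.7056² / (2 × 15.000) = 44.965 / 30.000 = 1.4988 m/s².

Required deceleration ≈ 1.5 m/s²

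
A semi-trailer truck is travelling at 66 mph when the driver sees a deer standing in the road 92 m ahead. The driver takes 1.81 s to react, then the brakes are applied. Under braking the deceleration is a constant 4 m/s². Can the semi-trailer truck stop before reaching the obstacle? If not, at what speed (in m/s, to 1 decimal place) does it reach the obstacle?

66 mph × 0.44704 = 29.5046 m/s.
Reaction distance = 29.5046 × 1.81 = 53.403 m.
Braking distance needed to stop: v²/(2a) = 870.521 / 8.000 = 108.815 m, so total needed = 53.403 + 108.815 = 162.218 m > 92 m — it cannot stop.
Distance remaining when braking begins: 92 − 53.403 = 38.597 m.
v² = v₀² − 2a·d = 870.521 − 2 × 4.000 × 38.597 = 561.745 m²/s².
v = √561.745 = 23.701 m/s.

No — it strikes the obstacle at 23.7 m/s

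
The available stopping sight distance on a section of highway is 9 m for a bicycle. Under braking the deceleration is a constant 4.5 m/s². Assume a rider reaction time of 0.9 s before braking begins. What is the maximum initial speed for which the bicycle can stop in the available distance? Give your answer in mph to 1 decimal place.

Stopping distance: v·t_r + v²/(2a) = 9 with t_r = 0.9 s and a = 4.500 m/s².
So v² + 8.100 v − 81.00 = 0.
Positive root: v = −a·t_r + √((a·t_r)² + 2a·d) = −4.050 + √(16.402 + 81.00) = 5.8192 m/s.
5.8192 m/s ÷ 0.44704 = 13.017 mph.

Maximum speed ≈ 13.0 mph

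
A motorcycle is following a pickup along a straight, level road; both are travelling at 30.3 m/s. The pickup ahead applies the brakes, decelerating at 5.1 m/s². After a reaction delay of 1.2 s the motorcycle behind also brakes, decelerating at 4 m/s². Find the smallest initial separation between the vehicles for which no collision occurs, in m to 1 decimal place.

Minimum gap ≈ 61.1 m

Leader travels v²/(2a_L) = 918.090 / 10.200 = 90.009 m before stopping.
Follower covers v·t_r = 30.3000 × 1.2 = 36.360 m while reacting, then v²/(2a_F) = 918.090 / 8.000 = 114.761 m while braking, for a total of 36.360 + 114.761 = 151.121 m.
Since a_F ≤ a_L and the follower starts braking later, the follower is never slower than the leader, so the closest approach is when both have stopped.
Minimum gap = 151.121 − 90.009 = 61.112 m.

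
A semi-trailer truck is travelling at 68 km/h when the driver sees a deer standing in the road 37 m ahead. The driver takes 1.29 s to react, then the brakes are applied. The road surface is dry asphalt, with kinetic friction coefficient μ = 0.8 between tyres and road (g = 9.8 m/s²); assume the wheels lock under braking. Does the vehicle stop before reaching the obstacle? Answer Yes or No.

No

68 km/h ÷ 3.6 = 18.8889 m/s.
a = μg = 0.8 × 9.8 = 7.840 m/s².
Reaction distance = 18.8889 × 1.29 = 24.367 m.
Braking distance = v²/(2a) = 356.791 / 15.680 = 22.755 m.
Total stopping distance = 24.367 + 22.755 = 47.122 m, vs 37 m available — it cannot stop in time and overshoots by 47.122 − 37 = 10.122 m.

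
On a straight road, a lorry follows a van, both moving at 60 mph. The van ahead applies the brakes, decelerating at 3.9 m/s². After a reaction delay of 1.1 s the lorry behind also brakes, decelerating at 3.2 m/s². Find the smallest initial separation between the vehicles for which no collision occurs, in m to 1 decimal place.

Minimum gap ≈ 49.7 m

60 mph × 0.44704 = 26.8224 m/s.
Leader travels v²/(2a_L) = 719.441 / 7.800 = 92.236 m before stopping.
Follower covers v·t_r = 26.8224 × 1.1 = 29.505 m while reacting, then v²/(2a_F) = 719.441 / 6.400 = 112.413 m while braking, for a total of 29.505 + 112.413 = 141.918 m.
Since a_F ≤ a_L and the follower starts braking later, the follower is never slower than the leader, so the closest approach is when both have stopped.
Minimum gap = 141.918 − 92.236 = 49.682 m.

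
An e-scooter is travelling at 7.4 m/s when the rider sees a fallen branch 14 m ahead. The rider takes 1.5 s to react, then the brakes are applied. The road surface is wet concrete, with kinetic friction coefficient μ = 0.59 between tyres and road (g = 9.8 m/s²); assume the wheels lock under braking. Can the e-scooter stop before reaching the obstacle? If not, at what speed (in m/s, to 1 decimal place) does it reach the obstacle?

a = μg = 0.59 × 9.8 = 5.782 m/s².
Reaction distance = 7.4000 × 1.5 = 11.100 m.
Braking distance needed to stop: v²/(2a) = 54.760 / 11.564 = 4.735 m, so total needed = 11.100 + 4.735 = 15.835 m > 14 m — it cannot stop.
Distance remaining when braking begins: 14 − 11.100 = 2.900 m.
v² = v₀² − 2a·d = 54.760 − 2 × 5.782 × 2.900 = 21.224 m²/s².
v = √21.224 = 4.607 m/s.

No — it strikes the obstacle at 4.6 m/s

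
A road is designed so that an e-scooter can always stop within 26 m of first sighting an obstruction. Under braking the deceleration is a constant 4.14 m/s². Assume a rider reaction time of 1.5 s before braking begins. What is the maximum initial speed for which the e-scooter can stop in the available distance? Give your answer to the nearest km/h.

Stopping distance: v·t_r + v²/(2a) = 26 with t_r = 1.5 s and a = 4.140 m/s².
So v² + 12.420 v − 215.28 = 0.
Positive root: v = −a·t_r + √((a·t_r)² + 2a·d) = −6.210 + √(38.564 + 215.28) = 9.7225 m/s.
9.7225 m/s × 3.6 = 35.001 km/h.

Maximum speed ≈ 35 km/h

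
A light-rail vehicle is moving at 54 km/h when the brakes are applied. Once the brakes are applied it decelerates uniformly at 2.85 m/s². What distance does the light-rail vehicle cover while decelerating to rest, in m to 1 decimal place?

54 km/h ÷ 3.6 = 15.0000 m/s.
Braking distance = v²/(2a) = 15.0000² / (2 × 2.850) = 225.000 / 5.700 = 39.474 m.

Braking distance ≈ 39.5 m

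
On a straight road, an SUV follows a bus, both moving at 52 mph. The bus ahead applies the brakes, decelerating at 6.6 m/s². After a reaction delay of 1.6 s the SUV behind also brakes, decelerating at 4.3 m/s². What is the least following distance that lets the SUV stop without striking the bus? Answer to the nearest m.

Minimum gap ≈ 59 m

52 mph × 0.44704 = 23.2461 m/s.
Leader travels v²/(2a_L) = 540.381 / 13.200 = 40.938 m before stopping.
Follower covers v·t_r = 23.2461 × 1.6 = 37.194 m while reacting, then v²/(2a_F) = 540.381 / 8.600 = 62.835 m while braking, for a total of 37.194 + 62.835 = 100.029 m.
Since a_F ≤ a_L and the follower starts braking later, the follower is never slower than the leader, so the closest approach is when both have stopped.
Minimum gap = 100.029 − 40.938 = 59.091 m.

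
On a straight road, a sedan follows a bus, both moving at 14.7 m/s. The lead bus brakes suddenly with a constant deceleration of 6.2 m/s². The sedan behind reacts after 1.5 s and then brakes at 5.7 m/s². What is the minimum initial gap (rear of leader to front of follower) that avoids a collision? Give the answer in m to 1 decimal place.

Leader travels v²/(2a_L) = 216.090 / 12.400 = 17.427 m before stopping.
Follower covers v·t_r = 14.7000 × 1.5 = 22.050 m while reacting, then v²/(2a_F) = 216.090 / 11.400 = 18.955 m while braking, for a total of 22.050 + 18.955 = 41.005 m.
Since a_F ≤ a_L and the follower starts braking later, the follower is never slower than the leader, so the closest approach is when both have stopped.
Minimum gap = 41.005 − 17.427 = 23.578 m.

Minimum gap ≈ 23.6 m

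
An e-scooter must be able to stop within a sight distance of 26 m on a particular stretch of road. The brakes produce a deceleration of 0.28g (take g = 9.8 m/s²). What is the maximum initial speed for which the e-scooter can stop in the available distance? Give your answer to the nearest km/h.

Maximum speed ≈ 43 km/h

a = 0.28 × 9.8 = 2.744 m/s².
v²/(2a) = d ⇒ v = √(2 × 2.744 × 26) = √142.69 = 11.9453 m/s.
11.9453 m/s × 3.6 = 43.003 km/h.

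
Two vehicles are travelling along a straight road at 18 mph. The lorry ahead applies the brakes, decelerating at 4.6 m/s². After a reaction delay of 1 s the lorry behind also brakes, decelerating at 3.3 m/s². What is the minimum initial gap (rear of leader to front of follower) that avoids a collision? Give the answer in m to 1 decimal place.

Minimum gap ≈ 10.8 m

18 mph × 0.44704 = 8.0467 m/s.
Leader travels v²/(2a_L) = 64.749 / 9.200 = 7.038 m before stopping.
Follower covers v·t_r = 8.0467 × 1 = 8.047 m while reacting, then v²/(2a_F) = 64.749 / 6.600 = 9.810 m while braking, for a total of 8.047 + 9.810 = 17.857 m.
Since a_F ≤ a_L and the follower starts braking later, the follower is never slower than the leader, so the closest approach is when both have stopped.
Minimum gap = 17.857 − 7.038 = 10.819 m.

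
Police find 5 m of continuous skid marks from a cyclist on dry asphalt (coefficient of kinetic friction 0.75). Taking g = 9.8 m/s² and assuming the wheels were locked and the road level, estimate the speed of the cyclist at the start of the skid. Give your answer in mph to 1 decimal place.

Initial speed ≈ 19.2 mph

Deceleration a = μg = 0.75 × 9.8 = 7.350 m/s².
v = √(2a·d) = √(2 × 7.350 × 5) = √73.500 = 8.5732 m/s.
= 8.5732 ÷ 0.44704 = 19.178 mph.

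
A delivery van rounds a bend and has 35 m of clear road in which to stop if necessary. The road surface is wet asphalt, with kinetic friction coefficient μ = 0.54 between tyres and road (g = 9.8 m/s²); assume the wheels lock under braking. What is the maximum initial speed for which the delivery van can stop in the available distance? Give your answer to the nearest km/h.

Maximum speed ≈ 69 km/h

a = μg = 0.54 × 9.8 = 5.292 m/s².
v²/(2a) = d ⇒ v = √(2 × 5.292 × 35) = √370.44 = 19.2468 m/s.
19.2468 m/s × 3.6 = 69.288 km/h.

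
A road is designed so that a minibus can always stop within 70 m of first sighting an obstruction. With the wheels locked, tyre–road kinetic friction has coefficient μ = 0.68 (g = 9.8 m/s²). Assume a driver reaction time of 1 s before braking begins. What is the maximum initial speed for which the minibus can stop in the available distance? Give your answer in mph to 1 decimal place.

Maximum speed ≈ 55.0 mph

a = μg = 0.68 × 9.8 = 6.664 m/s².
Stopping distance: v·t_r + v²/(2a) = 70 with t_r = 1 s and a = 6.664 m/s².
So v² + 13.328 v − 932.96 = 0.
Positive root: v = −a·t_r + √((a·t_r)² + 2a·d) = −6.664 + √(44.409 + 932.96) = 24.5989 m/s.
24.5989 m/s ÷ 0.44704 = 55.026 mph.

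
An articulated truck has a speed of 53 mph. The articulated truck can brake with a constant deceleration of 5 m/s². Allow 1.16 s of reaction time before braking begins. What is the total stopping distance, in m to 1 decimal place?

53 mph × 0.44704 = 23.6931 m/s.
Reaction distance = v·t_r = 23.6931 × 1.16 = 27.484 m.
Braking distance = v²/(2a) = 23.6931² / (2 × 5.000) = 561.363 / 10.000 = 56.136 m.
Total = 27.484 + 56.136 = 83.620 m.

Total stopping distance ≈ 83.6 m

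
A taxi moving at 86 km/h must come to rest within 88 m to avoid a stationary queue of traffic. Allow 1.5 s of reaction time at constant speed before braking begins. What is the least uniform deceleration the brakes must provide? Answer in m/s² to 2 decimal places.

86 km/h ÷ 3.6 = 23.8889 m/s.
Distance covered during reaction = 23.8889 × 1.5 = 35.833 m.
Distance available for braking: 88 − 35.833 = 52.167 m.
v² = 2a·d ⇒ a = v²/(2d) = 23.8889² / (2 × 52.167) = 570.680 / 104.334 = 5.4697 m/s².

Required deceleration ≈ 5.47 m/s²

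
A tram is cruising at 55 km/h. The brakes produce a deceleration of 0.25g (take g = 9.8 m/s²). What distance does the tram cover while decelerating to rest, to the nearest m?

55 km/h ÷ 3.6 = 15.2778 m/s.
a = 0.25 × 9.8 = 2.450 m/s².
Braking distance = v²/(2a) = 15.2778² / (2 × 2.450) = 233.411 / 4.900 = 47.635 m.

Braking distance ≈ 48 m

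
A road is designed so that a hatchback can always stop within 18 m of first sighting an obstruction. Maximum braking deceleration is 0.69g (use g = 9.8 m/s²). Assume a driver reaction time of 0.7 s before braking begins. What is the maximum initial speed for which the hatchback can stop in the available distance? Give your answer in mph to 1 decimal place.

Maximum speed ≈ 25.9 mph

a = 0.69 × 9.8 = 6.762 m/s².
Stopping distance: v·t_r + v²/(2a) = 18 with t_r = 0.7 s and a = 6.762 m/s².
So v² + 9.467 v − 243.43 = 0.
Positive root: v = −a·t_r + √((a·t_r)² + 2a·d) = −4.733 + √(22.401 + 243.43) = 11.5713 m/s.
11.5713 m/s ÷ 0.44704 = 25.884 mph.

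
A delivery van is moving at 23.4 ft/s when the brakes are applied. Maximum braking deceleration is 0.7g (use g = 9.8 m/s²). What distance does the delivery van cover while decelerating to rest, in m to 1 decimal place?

Braking distance ≈ 3.7 m

23.4 ft/s × 0.3048 = 7.1323 m/s.
a = 0.7 × 9.8 = 6.860 m/s².
Braking distance = v²/(2a) = 7.1323² / (2 × 6.860) = 50.870 / 13.720 = 3.708 m.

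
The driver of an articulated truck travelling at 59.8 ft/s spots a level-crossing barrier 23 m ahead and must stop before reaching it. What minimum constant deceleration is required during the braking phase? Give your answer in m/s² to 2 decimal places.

59.8 ft/s × 0.3048 = 18.2270 m/s.
v² = 2a·d ⇒ a = v²/(2d) = 18.2270² / (2 × 23.000) = 332.224 / 46.000 = 7.2223 m/s².

Required deceleration ≈ 7.22 m/s²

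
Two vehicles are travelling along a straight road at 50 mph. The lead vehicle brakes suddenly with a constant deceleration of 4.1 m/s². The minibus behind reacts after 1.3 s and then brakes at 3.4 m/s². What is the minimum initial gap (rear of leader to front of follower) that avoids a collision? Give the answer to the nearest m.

Minimum gap ≈ 42 m

50 mph × 0.44704 = 22.3520 m/s.
Leader travels v²/(2a_L) = 499.612 / 8.200 = 60.928 m before stopping.
Follower covers v·t_r = 22.3520 × 1.3 = 29.058 m while reacting, then v²/(2a_F) = 499.612 / 6.800 = 73.472 m while braking, for a total of 29.058 + 73.472 = 102.530 m.
Since a_F ≤ a_L and the follower starts braking later, the follower is never slower than the leader, so the closest approach is when both have stopped.
Minimum gap = 102.530 − 60.928 = 41.602 m.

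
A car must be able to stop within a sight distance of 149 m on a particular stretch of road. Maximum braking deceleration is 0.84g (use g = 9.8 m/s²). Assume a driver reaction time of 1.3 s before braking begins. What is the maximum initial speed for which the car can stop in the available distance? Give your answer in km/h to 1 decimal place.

a = 0.84 × 9.8 = 8.232 m/s².
Stopping distance: v·t_r + v²/(2a) = 149 with t_r = 1.3 s and a = 8.232 m/s².
So v² + 21.403 v − 2453.14 = 0.
Positive root: v = −a·t_r + √((a·t_r)² + 2a·d) = −10.702 + √(114.533 + 2453.14) = 39.9702 m/s.
39.9702 m/s × 3.6 = 143.893 km/h.

Maximum speed ≈ 143.9 km/h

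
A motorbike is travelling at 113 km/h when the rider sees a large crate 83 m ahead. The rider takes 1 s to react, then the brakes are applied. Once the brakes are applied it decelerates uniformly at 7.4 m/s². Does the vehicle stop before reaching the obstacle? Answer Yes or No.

No

113 km/h ÷ 3.6 = 31.3889 m/s.
Reaction distance = 31.3889 × 1 = 31.389 m.
Braking distance = v²/(2a) = 985.263 / 14.800 = 66.572 m.
Total stopping distance = 31.389 + 66.572 = 97.961 m, vs 83 m available — it cannot stop in time and overshoots by 97.961 − 83 = 14.961 m.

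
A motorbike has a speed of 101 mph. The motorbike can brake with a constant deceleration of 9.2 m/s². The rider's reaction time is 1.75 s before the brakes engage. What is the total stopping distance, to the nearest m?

Total stopping distance ≈ 190 m

101 mph × 0.44704 = 45.1510 m/s.
Reaction distance = v·t_r = 45.1510 × 1.75 = 79.014 m.
Braking distance = v²/(2a) = 45.1510² / (2 × 9.200) = 2038.613 / 18.400 = 110.794 m.
Total = 79.014 + 110.794 = 189.808 m.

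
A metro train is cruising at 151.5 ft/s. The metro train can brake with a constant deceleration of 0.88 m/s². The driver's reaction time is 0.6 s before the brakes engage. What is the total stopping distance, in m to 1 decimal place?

Total stopping distance ≈ 1239.3 m

151.5 ft/s × 0.3048 = 46.1772 m/s.
Reaction distance = v·t_r = 46.1772 × 0.6 = 27.706 m.
Braking distance = v²/(2a) = 46.1772² / (2 × 0.880) = 2132.334 / 1.760 = 1211.553 m.
Total = 27.706 + 1211.553 = 1239.259 m.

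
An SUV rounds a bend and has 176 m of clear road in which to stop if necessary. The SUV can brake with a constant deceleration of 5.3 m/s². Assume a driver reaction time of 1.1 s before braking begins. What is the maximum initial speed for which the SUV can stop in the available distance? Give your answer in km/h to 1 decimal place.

Maximum speed ≈ 135.9 km/h

Stopping distance: v·t_r + v²/(2a) = 176 with t_r = 1.1 s and a = 5.300 m/s².
So v² + 11.660 v − 1865.60 = 0.
Positive root: v = −a·t_r + √((a·t_r)² + 2a·d) = −5.830 + √(33.989 + 1865.60) = 37.7543 m/s.
37.7543 m/s × 3.6 = 135.915 km/h.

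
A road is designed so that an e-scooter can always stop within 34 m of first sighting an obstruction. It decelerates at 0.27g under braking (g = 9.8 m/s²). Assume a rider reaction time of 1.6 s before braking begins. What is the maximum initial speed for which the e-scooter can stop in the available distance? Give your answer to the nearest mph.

a = 0.27 × 9.8 = 2.646 m/s².
Stopping distance: v·t_r + v²/(2a) = 34 with t_r = 1.6 s and a = 2.646 m/s².
So v² + 8.467 v − 179.93 = 0.
Positive root: v = −a·t_r + √((a·t_r)² + 2a·d) = −4.234 + √(17.927 + 179.93) = 9.8322 m/s.
9.8322 m/s ÷ 0.44704 = 21.994 mph.

Maximum speed ≈ 22 mph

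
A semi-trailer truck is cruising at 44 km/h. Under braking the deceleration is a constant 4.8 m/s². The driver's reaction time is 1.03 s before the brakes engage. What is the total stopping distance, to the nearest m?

44 km/h ÷ 3.6 = 12.2222 m/s.
Reaction distance = v·t_r = 12.2222 × 1.03 = 12.589 m.
Braking distance = v²/(2a) = 12.2222² / (2 × 4.800) = 149.382 / 9.600 = 15.561 m.
Total = 12.589 + 15.561 = 28.150 m.

Total stopping distance ≈ 28 m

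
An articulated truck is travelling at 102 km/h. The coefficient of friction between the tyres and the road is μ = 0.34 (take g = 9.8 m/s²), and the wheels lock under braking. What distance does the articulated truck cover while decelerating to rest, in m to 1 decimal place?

Braking distance ≈ 120.5 m

102 km/h ÷ 3.6 = 28.3333 m/s.
a = μg = 0.34 × 9.8 = 3.332 m/s².
Braking distance = v²/(2a) = 28.3333² / (2 × 3.332) = 802.776 / 6.664 = 120.465 m.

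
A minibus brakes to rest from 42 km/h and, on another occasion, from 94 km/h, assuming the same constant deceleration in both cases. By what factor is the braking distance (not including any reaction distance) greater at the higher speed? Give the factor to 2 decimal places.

Braking distance d = v²/(2a), so with a fixed, d ∝ v².
Factor = (94/42)² = 2.2381² = 5.0091.

Factor ≈ 5.01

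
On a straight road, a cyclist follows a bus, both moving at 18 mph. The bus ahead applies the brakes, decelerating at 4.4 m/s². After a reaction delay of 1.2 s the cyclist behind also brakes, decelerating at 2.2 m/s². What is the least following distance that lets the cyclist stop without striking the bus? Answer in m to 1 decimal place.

Minimum gap ≈ 17.0 m

18 mph × 0.44704 = 8.0467 m/s.
Leader travels v²/(2a_L) = 64.749 / 8.800 = 7.358 m before stopping.
Follower covers v·t_r = 8.0467 × 1.2 = 9.656 m while reacting, then v²/(2a_F) = 64.749 / 4.400 = 14.716 m while braking, for a total of 9.656 + 14.716 = 24.372 m.
Since a_F ≤ a_L and the follower starts braking later, the follower is never slower than the leader, so the closest approach is when both have stopped.
Minimum gap = 24.372 − 7.358 = 17.014 m.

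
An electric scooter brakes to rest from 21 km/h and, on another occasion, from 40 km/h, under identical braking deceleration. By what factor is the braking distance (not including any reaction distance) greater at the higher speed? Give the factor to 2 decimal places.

Braking distance d = v²/(2a), so with a fixed, d ∝ v².
Factor = (40/21)² = 1.9048² = 3.6283.

Factor ≈ 3.63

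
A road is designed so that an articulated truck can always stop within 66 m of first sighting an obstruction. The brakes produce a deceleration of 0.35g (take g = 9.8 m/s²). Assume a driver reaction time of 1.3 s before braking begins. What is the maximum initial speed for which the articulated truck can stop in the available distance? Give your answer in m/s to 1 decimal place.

a = 0.35 × 9.8 = 3.430 m/s².
Stopping distance: v·t_r + v²/(2a) = 66 with t_r = 1.3 s and a = 3.430 m/s².
So v² + 8.918 v − 452.76 = 0.
Positive root: v = −a·t_r + √((a·t_r)² + 2a·d) = −4.459 + √(19.883 + 452.76) = 17.2814 m/s.

Maximum speed ≈ 17.3 m/s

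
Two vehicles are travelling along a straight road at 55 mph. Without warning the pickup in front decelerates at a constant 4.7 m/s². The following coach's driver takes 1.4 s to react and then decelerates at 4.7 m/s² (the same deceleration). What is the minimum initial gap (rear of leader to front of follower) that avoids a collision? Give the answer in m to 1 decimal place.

Minimum gap ≈ 34.4 m

55 mph × 0.44704 = 24.5872 m/s.
Leader travels v²/(2a_L) = 604.530 / 9.400 = 64.312 m before stopping.
Follower covers v·t_r = 24.5872 × 1.4 = 34.422 m while reacting, then v²/(2a_F) = 604.530 / 9.400 = 64.312 m while braking, for a total of 34.422 + 64.312 = 98.734 m.
Since a_F ≤ a_L and the follower starts braking later, the follower is never slower than the leader, so the closest approach is when both have stopped.
Minimum gap = 98.734 − 64.312 = 34.422 m.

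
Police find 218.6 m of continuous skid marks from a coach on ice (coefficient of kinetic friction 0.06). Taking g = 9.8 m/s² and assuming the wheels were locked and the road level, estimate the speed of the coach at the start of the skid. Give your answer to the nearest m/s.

Initial speed ≈ 16 m/s

Deceleration a = μg = 0.06 × 9.8 = 0.588 m/s².
v = √(2a·d) = √(2 × 0.588 × 218.6) = √257.074 = 16.0335 m/s.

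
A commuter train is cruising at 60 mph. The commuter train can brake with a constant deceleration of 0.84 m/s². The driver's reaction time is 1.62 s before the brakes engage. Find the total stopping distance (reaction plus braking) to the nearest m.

60 mph × 0.44704 = 26.8224 m/s.
Reaction distance = v·t_r = 26.8224 × 1.62 = 43.452 m.
Braking distance = v²/(2a) = 26.8224² / (2 × 0.840) = 719.441 / 1.680 = 428.239 m.
Total = 43.452 + 428.239 = 471.691 m.

Total stopping distance ≈ 472 m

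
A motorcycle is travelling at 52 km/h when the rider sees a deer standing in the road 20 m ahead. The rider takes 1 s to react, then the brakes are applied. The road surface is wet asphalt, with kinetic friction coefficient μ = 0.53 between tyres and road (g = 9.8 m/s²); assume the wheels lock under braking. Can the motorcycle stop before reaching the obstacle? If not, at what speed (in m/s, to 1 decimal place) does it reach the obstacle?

52 km/h ÷ 3.6 = 14.4444 m/s.
a = μg = 0.53 × 9.8 = 5.194 m/s².
Reaction distance = 14.4444 × 1 = 14.444 m.
Braking distance needed to stop: v²/(2a) = 208.641 / 10.388 = 20.085 m, so total needed = 14.444 + 20.085 = 34.529 m > 20 m — it cannot stop.
Distance remaining when braking begins: 20 − 14.444 = 5.556 m.
v² = v₀² − 2a·d = 208.641 − 2 × 5.194 × 5.556 = 150.925 m²/s².
v = √150.925 = 12.285 m/s.

No — it strikes the obstacle at 12.3 m/s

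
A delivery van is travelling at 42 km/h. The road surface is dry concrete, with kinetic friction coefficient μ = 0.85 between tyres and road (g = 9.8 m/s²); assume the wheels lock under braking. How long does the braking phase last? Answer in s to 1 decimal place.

42 km/h ÷ 3.6 = 11.6667 m/s.
a = μg = 0.85 × 9.8 = 8.330 m/s².
Braking time = v/a = 11.6667 / 8.330 = 1.401 s.

Braking time ≈ 1.4 s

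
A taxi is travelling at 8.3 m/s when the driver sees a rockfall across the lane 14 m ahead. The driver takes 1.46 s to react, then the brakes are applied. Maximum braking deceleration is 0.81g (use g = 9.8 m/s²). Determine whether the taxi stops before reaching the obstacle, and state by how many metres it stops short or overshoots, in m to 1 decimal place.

a = 0.81 × 9.8 = 7.938 m/s².
Reaction distance = 8.3000 × 1.46 = 12.118 m.
Braking distance = v²/(2a) = 68.890 / 15.876 = 4.339 m.
Total stopping distance = 12.118 + 4.339 = 16.457 m, vs 14 m available — it cannot stop in time and overshoots by 16.457 − 14 = 2.457 m.

No — it overshoots by 2.5 m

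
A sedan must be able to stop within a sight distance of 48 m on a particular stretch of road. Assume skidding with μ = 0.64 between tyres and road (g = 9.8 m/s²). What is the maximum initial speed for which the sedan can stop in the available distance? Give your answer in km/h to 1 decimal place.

Maximum speed ≈ 88.3 km/h

a = μg = 0.64 × 9.8 = 6.272 m/s².
v²/(2a) = d ⇒ v = √(2 × 6.272 × 48) = √602.11 = 24.5379 m/s.
24.5379 m/s × 3.6 = 88.336 km/h.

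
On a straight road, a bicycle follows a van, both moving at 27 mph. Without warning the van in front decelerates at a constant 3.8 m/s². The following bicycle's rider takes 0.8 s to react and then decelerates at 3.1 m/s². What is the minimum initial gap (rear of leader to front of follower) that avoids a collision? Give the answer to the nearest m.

27 mph × 0.44704 = 12.0701 m/s.
Leader travels v²/(2a_L) = 145.687 / 7.600 = 19.169 m before stopping.
Follower covers v·t_r = 12.0701 × 0.8 = 9.656 m while reacting, then v²/(2a_F) = 145.687 / 6.200 = 23.498 m while braking, for a total of 9.656 + 23.498 = 33.154 m.
Since a_F ≤ a_L and the follower starts braking later, the follower is never slower than the leader, so the closest approach is when both have stopped.
Minimum gap = 33.154 − 19.169 = 13.985 m.

Minimum gap ≈ 14 m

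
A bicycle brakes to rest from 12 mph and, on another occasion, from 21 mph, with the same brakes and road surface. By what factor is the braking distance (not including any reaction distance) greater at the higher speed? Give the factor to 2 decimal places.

Factor ≈ 3.06

Braking distance d = v²/(2a), so with a fixed, d ∝ v².
Factor = (21/12)² = 1.7500² = 3.0625.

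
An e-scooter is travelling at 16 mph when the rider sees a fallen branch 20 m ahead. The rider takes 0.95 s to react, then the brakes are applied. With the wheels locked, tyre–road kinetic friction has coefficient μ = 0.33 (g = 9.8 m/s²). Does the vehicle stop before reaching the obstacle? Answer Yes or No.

Yes

16 mph × 0.44704 = 7.1526 m/s.
a = μg = 0.33 × 9.8 = 3.234 m/s².
Reaction distance = 7.1526 × 0.95 = 6.795 m.
Braking distance = v²/(2a) = 51.160 / 6.468 = 7.910 m.
Total stopping distance = 6.795 + 7.910 = 14.705 m, vs 20 m available — it stops with 20 − 14.705 = 5.295 m to spare.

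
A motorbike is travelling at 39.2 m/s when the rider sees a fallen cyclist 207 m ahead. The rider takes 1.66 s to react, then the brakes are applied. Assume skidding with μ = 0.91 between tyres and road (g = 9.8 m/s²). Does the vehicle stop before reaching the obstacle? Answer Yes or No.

Yes

a = μg = 0.91 × 9.8 = 8.918 m/s².
Reaction distance = 39.2000 × 1.66 = 65.072 m.
Braking distance = v²/(2a) = 1536.640 / 17.836 = 86.154 m.
Total stopping distance = 65.072 + 86.154 = 151.226 m, vs 207 m available — it stops with 207 − 151.226 = 55.774 m to spare.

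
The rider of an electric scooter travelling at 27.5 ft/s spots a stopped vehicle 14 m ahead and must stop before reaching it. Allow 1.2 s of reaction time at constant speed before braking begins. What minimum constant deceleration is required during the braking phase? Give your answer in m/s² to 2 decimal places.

27.5 ft/s × 0.3048 = 8.3820 m/s.
Distance covered during reaction = 8.3820 × 1.2 = 10.058 m.
Distance available for braking: 14 − 10.058 = 3.942 m.
v² = 2a·d ⇒ a = v²/(2d) = 8.3820² / (2 × 3.942) = 70.258 / 7.884 = 8.9115 m/s².

Required deceleration ≈ 8.91 m/s²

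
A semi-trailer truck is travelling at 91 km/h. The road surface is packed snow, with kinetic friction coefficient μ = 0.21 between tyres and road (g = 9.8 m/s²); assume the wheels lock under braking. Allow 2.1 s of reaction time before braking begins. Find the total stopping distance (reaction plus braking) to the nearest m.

91 km/h ÷ 3.6 = 25.2778 m/s.
a = μg = 0.21 × 9.8 = 2.058 m/s².
Reaction distance = v·t_r = 25.2778 × 2.1 = 53.083 m.
Braking distance = v²/(2a) = 25.2778² / (2 × 2.058) = 638.967 / 4.116 = 155.240 m.
Total = 53.083 + 155.240 = 208.323 m.

Total stopping distance ≈ 208 m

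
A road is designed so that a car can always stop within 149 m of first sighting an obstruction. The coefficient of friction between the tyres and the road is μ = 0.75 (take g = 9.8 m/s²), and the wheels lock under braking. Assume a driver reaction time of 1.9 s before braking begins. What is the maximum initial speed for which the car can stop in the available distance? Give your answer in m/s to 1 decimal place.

a = μg = 0.75 × 9.8 = 7.350 m/s².
Stopping distance: v·t_r + v²/(2a) = 149 with t_r = 1.9 s and a = 7.350 m/s².
So v² + 27.930 v − 2190.30 = 0.
Positive root: v = −a·t_r + √((a·t_r)² + 2a·d) = −13.965 + √(195.021 + 2190.30) = 34.8747 m/s.

Maximum speed ≈ 34.9 m/s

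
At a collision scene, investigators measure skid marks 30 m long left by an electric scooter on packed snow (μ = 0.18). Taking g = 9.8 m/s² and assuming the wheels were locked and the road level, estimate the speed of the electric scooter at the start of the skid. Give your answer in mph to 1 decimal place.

Deceleration a = μg = 0.18 × 9.8 = 1.764 m/s².
v = √(2a·d) = √(2 × 1.764 × 30) = √105.840 = 10.2879 m/s.
= 10.2879 ÷ 0.44704 = 23.013 mph.

Initial speed ≈ 23.0 mph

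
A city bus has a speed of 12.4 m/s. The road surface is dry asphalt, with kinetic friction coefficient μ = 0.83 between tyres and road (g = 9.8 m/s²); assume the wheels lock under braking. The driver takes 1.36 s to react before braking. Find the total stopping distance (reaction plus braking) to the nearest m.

a = μg = 0.83 × 9.8 = 8.134 m/s².
Reaction distance = v·t_r = 12.4000 × 1.36 = 16.864 m.
Braking distance = v²/(2a) = 12.4000² / (2 × 8.134) = 153.760 / 16.268 = 9.452 m.
Total = 16.864 + 9.452 = 26.316 m.

Total stopping distance ≈ 26 m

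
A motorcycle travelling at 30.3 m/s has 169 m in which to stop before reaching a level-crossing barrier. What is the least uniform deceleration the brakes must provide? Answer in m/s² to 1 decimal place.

Required deceleration ≈ 2.7 m/s²

v² = 2a·d ⇒ a = v²/(2d) = 30.3000² / (2 × 169.000) = 918.090 / 338.000 = 2.7162 m/s².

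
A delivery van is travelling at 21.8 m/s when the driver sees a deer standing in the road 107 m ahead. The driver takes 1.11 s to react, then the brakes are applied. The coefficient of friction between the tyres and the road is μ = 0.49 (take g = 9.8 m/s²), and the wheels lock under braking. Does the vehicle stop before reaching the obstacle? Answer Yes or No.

a = μg = 0.49 × 9.8 = 4.802 m/s².
Reaction distance = 21.8000 × 1.11 = 24.198 m.
Braking distance = v²/(2a) = 475.240 / 9.604 = 49.484 m.
Total stopping distance = 24.198 + 49.484 = 73.682 m, vs 107 m available — it stops with 107 − 73.682 = 33.318 m to spare.

Yes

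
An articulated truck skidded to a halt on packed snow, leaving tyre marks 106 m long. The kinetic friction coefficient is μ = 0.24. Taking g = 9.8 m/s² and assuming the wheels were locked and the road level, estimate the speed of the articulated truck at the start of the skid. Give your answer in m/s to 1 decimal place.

Deceleration a = μg = 0.24 × 9.8 = 2.352 m/s².
v = √(2a·d) = √(2 × 2.352 × 106) = √498.624 = 22.3299 m/s.

Initial speed ≈ 22.3 m/s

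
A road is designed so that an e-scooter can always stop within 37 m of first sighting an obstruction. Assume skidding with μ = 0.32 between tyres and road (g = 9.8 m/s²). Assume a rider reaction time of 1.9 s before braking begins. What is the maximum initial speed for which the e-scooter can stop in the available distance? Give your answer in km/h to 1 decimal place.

a = μg = 0.32 × 9.8 = 3.136 m/s².
Stopping distance: v·t_r + v²/(2a) = 37 with t_r = 1.9 s and a = 3.136 m/s².
So v² + 11.917 v − 232.06 = 0.
Positive root: v = −a·t_r + √((a·t_r)² + 2a·d) = −5.958 + √(35.498 + 232.06) = 10.3992 m/s.
10.3992 m/s × 3.6 = 37.437 km/h.

Maximum speed ≈ 37.4 km/h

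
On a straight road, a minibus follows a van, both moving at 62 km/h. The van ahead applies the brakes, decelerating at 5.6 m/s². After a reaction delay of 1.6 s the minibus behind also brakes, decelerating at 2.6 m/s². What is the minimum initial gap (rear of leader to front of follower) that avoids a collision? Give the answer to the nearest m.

62 km/h ÷ 3.6 = 17.2222 m/s.
Leader travels v²/(2a_L) = 296.604 / 11.200 = 26.483 m before stopping.
Follower covers v·t_r = 17.2222 × 1.6 = 27.556 m while reacting, then v²/(2a_F) = 296.604 / 5.200 = 57.039 m while braking, for a total of 27.556 + 57.039 = 84.595 m.
Since a_F ≤ a_L and the follower starts braking later, the follower is never slower than the leader, so the closest approach is when both have stopped.
Minimum gap = 84.595 − 26.483 = 58.112 m.

Minimum gap ≈ 58 m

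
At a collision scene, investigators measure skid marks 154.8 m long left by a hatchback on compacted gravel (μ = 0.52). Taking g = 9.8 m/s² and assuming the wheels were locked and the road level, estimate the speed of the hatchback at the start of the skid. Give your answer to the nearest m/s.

Initial speed ≈ 40 m/s

Deceleration a = μg = 0.52 × 9.8 = 5.096 m/s².
v = √(2a·d) = √(2 × 5.096 × 154.8) = √1577.722 = 39.7205 m/s.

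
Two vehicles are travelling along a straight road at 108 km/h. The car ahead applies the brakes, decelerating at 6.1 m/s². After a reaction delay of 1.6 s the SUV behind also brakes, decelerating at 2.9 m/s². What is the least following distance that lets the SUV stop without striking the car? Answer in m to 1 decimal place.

108 km/h ÷ 3.6 = 30.0000 m/s.
Leader travels v²/(2a_L) = 900.000 / 12.200 = 73.770 m before stopping.
Follower covers v·t_r = 30.0000 × 1.6 = 48.000 m while reacting, then v²/(2a_F) = 900.000 / 5.800 = 155.172 m while braking, for a total of 48.000 + 155.172 = 203.172 m.
Since a_F ≤ a_L and the follower starts braking later, the follower is never slower than the leader, so the closest approach is when both have stopped.
Minimum gap = 203.172 − 73.770 = 129.402 m.

Minimum gap ≈ 129.4 m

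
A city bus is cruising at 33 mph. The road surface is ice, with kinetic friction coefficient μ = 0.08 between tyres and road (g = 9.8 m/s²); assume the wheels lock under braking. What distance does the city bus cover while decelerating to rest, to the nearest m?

33 mph × 0.44704 = 14.7523 m/s.
a = μg = 0.08 × 9.8 = 0.784 m/s².
Braking distance = v²/(2a) = 14.7523² / (2 × 0.784) = 217.630 / 1.568 = 138.795 m.

Braking distance ≈ 139 m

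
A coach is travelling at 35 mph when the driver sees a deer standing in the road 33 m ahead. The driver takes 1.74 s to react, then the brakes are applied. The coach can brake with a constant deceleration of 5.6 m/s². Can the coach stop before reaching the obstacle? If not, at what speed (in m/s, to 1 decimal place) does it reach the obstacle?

No — it strikes the obstacle at 13.4 m/s

35 mph × 0.44704 = 15.6464 m/s.
Reaction distance = 15.6464 × 1.74 = 27.225 m.
Braking distance needed to stop: v²/(2a) = 244.810 / 11.200 = 21.858 m, so total needed = 27.225 + 21.858 = 49.083 m > 33 m — it cannot stop.
Distance remaining when braking begins: 33 − 27.225 = 5.775 m.
v² = v₀² − 2a·d = 244.810 − 2 × 5.600 × 5.775 = 180.130 m²/s².
v = √180.130 = 13.421 m/s.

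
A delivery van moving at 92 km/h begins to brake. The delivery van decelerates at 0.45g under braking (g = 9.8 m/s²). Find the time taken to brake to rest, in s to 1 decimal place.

92 km/h ÷ 3.6 = 25.5556 m/s.
a = 0.45 × 9.8 = 4.410 m/s².
Braking time = v/a = 25.5556 / 4.410 = 5.795 s.

Braking time ≈ 5.8 s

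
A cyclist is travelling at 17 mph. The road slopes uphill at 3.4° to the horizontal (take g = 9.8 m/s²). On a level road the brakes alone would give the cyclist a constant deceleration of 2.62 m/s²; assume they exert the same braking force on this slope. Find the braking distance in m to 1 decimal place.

17 mph × 0.44704 = 7.5997 m/s.
Gravity along the uphill slope adds to the braking deceleration: a_eff = 2.620 + 9.8·sin 3.4° = 2.620 + 0.581 = 3.201 m/s².
Braking distance = v²/(2a) = 7.5997² / (2 × 3.201) = 57.755 / 6.402 = 9.021 m.

Braking distance ≈ 9.0 m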